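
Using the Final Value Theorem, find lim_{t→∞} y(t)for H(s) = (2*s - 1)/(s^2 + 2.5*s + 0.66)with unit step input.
FVT: lim_{t→∞} y(t) = lim_{s→0} s*Y(s) where Y(s) = H(s)/s.
= lim_{s→0} H(s) = H(0) = num(0)/den(0) = -1/0.66 = -1.515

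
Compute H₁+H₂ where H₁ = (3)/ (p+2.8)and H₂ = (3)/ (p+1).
Parallel: H = H₁ + H₂ = (n₁·d₂ + n₂·d₁)/(d₁·d₂).
n₁·d₂ = 3*p + 3. n₂·d₁ = 3*p + 8.4. Sum = 6*p + 11.4. d₁·d₂ = p^2 + 3.8*p + 2.8.
H(p) = (6*p + 11.4)/(p^2 + 3.8*p + 2.8)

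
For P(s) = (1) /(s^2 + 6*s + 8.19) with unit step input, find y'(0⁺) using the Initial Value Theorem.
IVT: y'(0⁺) = lim_{s→∞} s²·Y(s) = lim_{s→∞} s·P(s).
deg(num) = 0, deg(den) = 2, relative degree = 2 ≥ 2, so s·P(s) → 0. Initial slope = 0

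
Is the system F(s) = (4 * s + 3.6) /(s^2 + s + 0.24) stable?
Denominator: s^2 + s + 0.24 = (s + 0.4)(s + 0.6). Poles: -0.4, -0.6. All Re(p)<0: Yes (stable)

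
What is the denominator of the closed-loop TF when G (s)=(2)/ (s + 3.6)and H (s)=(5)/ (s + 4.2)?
Characteristic poly = G_den * H_den + G_num * H_num = (s^2 + 7.8*s + 15.12) + (10) = s^2 + 7.8*s + 25.12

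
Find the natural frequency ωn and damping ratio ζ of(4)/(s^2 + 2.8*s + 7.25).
Underdamped: complex pole -1.4 + 2.3j. ωn = |pole| = 2.693, ζ = -Re(pole)/ωn = 0.5199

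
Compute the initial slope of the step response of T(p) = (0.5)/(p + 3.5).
IVT: y'(0⁺) = lim_{p→∞} p²·Y(p) = lim_{p→∞} p·T(p).
deg(num) = 0, deg(den) = 1, relative degree = 1, so p·T(p) → (leading num)/(leading den) = 0.5/1 = 0.5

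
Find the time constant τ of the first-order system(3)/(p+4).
First-order system: τ = -1/pole. Pole = -4. τ = -1/(-4) = 0.25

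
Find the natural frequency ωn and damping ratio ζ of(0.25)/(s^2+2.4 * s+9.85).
Underdamped: complex pole -1.2 + 2.9j. ωn = |pole| = 3.138, ζ = -Re(pole)/ωn = 0.3824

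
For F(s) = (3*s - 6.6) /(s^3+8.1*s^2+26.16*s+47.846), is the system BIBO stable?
Denominator: s^3 + 8.1*s^2 + 26.16*s + 47.846 = (s + 4.7)(s^2 + 3.4*s + 10.18). Poles: -1.7 + 2.7j, -1.7 - 2.7j, -4.7. All Re(p)<0: Yes (stable)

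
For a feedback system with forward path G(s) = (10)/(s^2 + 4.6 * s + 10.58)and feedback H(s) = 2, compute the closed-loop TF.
Closed-loop T = G/(1+GH).
Numerator: G_num * H_den = 10.
Denominator: G_den * H_den + G_num * H_num = (s^2 + 4.6*s + 10.58) + (20) = s^2 + 4.6*s + 30.58.
T(s) = (10)/(s^2 + 4.6*s + 30.58)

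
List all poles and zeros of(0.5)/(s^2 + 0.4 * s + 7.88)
Set denominator = 0: s^2 + 0.4*s + 7.88 = 0 → Poles: -0.2 + 2.8j, -0.2 - 2.8j
Numerator is a nonzero constant (0.5) → Zeros: none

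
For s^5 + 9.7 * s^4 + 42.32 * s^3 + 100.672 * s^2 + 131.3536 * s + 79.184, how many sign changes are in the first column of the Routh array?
Routh array:
s^5: [1, 42.32, 131.3536]; s^4: [9.7, 100.672, 79.184]; s^3: [31.9414, 123.19]; s^2: [63.2615, 79.184]; s^1: [83.2094]; s^0: [79.184]
First column: [1, 9.7, 31.9414, 63.2615, 83.2094, 79.184]. Sign changes = 0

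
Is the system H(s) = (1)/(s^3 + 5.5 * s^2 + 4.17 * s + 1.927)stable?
Denominator: s^3 + 5.5*s^2 + 4.17*s + 1.927 = (s + 4.7)(s^2 + 0.8*s + 0.41). Poles: -0.4 + 0.5j, -0.4 - 0.5j, -4.7. All Re(p)<0: Yes (stable)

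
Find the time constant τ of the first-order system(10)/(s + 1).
First-order system: τ = -1/pole. Pole = -1. τ = -1/(-1) = 1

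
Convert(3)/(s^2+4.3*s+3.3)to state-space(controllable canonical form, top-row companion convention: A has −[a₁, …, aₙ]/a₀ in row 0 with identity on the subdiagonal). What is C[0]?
Reachable canonical form: C = numerator coefficients (right-aligned, zero-padded to length n).
num = 3, C = [[0, 3]].
C[0] = 0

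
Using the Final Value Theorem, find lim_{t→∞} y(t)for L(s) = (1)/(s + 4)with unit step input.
FVT: lim_{t→∞} y(t) = lim_{s→0} s*Y(s) where Y(s) = L(s)/s.
= lim_{s→0} L(s) = L(0) = num(0)/den(0) = 1/4 = 0.25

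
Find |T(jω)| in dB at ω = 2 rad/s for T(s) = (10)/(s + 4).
Substitute s = j*2: T(j2) = 2 - 1j.
|T(j2)| = sqrt(Re² + Im²) = 2.236.
20*log₁₀(2.236) = 6.99 dB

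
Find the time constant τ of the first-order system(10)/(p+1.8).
First-order system: τ = -1/pole. Pole = -1.8. τ = -1/(-1.8) = 0.5556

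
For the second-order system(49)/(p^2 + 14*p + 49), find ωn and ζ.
Standard form: ωn²/(p²+2ζωn·p+ωn²).
const=49=ωn² → ωn=7, p coeff=14=2ζωn → ζ=1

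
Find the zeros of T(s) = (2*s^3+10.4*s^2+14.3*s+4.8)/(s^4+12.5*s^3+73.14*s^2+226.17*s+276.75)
Set numerator = 0: 2*s^3 + 10.4*s^2 + 14.3*s + 4.8 = 2*(s + 1.5)(s + 3.2)(s + 0.5) = 0 → Zeros: -0.5, -1.5, -3.2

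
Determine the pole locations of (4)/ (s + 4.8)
Set denominator = 0: s + 4.8 = 0 → Poles: -4.8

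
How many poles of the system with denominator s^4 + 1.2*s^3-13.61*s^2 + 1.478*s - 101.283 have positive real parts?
s^4 + 1.2*s^3 - 13.61*s^2 + 1.478*s - 101.283 = (s - 3.9)(s + 4.9)(s^2 + 0.2*s + 5.3). Poles: -0.1 + 2.3j, -0.1 - 2.3j, -4.9, 3.9. RHP poles (Re>0): 1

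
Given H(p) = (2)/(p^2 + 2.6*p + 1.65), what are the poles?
Set denominator = 0: p^2 + 2.6*p + 1.65 = (p + 1.1)(p + 1.5) = 0 → Poles: -1.1, -1.5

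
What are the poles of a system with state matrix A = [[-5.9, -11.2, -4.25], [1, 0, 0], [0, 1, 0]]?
Eigenvalues solve det(λI - A) = 0.
Characteristic polynomial: λ^3 + 5.9*λ^2 + 11.2*λ + 4.25 = 0.
Factor: (λ + 0.5)(λ^2 + 5.4*λ + 8.5) = 0.
Roots: -0.5, -2.7 + 1.1j, -2.7 - 1.1j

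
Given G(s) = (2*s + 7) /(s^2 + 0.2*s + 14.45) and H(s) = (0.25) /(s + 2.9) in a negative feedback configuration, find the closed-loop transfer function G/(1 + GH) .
Closed-loop T = G/(1+GH).
Numerator: G_num * H_den = 2*s^2 + 12.8*s + 20.3.
Denominator: G_den * H_den + G_num * H_num = (s^3 + 3.1*s^2 + 15.03*s + 41.905) + (0.5*s + 1.75) = s^3 + 3.1*s^2 + 15.53*s + 43.655.
T(s) = (2*s^2 + 12.8*s + 20.3)/(s^3 + 3.1*s^2 + 15.53*s + 43.655)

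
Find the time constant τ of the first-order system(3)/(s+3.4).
First-order system: τ = -1/pole. Pole = -3.4. τ = -1/(-3.4) = 0.2941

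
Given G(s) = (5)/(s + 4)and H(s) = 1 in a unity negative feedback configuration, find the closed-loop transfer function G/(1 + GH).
Closed-loop T = G/(1+GH).
Numerator: G_num * H_den = 5.
Denominator: G_den * H_den + G_num * H_num = (s + 4) + (5) = s + 9.
T(s) = (5)/(s + 9)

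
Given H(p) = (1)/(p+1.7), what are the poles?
Set denominator = 0: p + 1.7 = 0 → Poles: -1.7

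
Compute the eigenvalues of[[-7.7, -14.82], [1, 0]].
Eigenvalues solve det(λI - A) = 0.
Characteristic polynomial: λ^2 + 7.7*λ + 14.82 = 0.
Factor: (λ + 3.9)(λ + 3.8) = 0.
Roots: -3.8, -3.9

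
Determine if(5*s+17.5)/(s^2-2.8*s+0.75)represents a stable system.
Denominator: s^2 - 2.8*s + 0.75 = (s - 0.3)(s - 2.5). Poles: 0.3, 2.5. All Re(p)<0: No (unstable)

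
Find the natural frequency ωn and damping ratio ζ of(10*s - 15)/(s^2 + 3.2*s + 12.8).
Underdamped: complex pole -1.6 + 3.2j. ωn = |pole| = 3.578, ζ = -Re(pole)/ωn = 0.4472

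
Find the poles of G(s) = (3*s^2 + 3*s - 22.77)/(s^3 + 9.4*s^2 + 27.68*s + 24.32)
Set denominator = 0: s^3 + 9.4*s^2 + 27.68*s + 24.32 = (s + 3.8)(s + 4)(s + 1.6) = 0 → Poles: -1.6, -3.8, -4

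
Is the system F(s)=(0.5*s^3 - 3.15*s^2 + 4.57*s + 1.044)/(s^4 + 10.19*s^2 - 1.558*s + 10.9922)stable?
Denominator: s^4 + 10.19*s^2 - 1.558*s + 10.9922 = (s^2 - 0.2*s + 1.22)(s^2 + 0.2*s + 9.01). Poles: -0.1 + 3j, -0.1 - 3j, 0.1 + 1.1j, 0.1 - 1.1j. All Re(p)<0: No (unstable)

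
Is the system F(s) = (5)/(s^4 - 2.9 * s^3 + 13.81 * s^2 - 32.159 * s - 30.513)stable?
Denominator: s^4 - 2.9*s^3 + 13.81*s^2 - 32.159*s - 30.513 = (s - 3)(s + 0.7)(s^2 - 0.6*s + 14.53). Poles: -0.7, 0.3 + 3.8j, 0.3 - 3.8j, 3. All Re(p)<0: No (unstable)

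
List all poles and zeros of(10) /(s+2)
Set denominator = 0: s + 2 = 0 → Poles: -2
Numerator is a nonzero constant (10) → Zeros: none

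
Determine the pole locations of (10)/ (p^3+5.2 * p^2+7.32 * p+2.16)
Set denominator = 0: p^3 + 5.2*p^2 + 7.32*p + 2.16 = (p + 0.4)(p + 1.8)(p + 3) = 0 → Poles: -0.4, -1.8, -3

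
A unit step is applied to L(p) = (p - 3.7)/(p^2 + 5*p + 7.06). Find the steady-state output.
FVT: lim_{t→∞} y(t) = lim_{p→0} p*Y(p) where Y(p) = L(p)/p.
= lim_{p→0} L(p) = L(0) = num(0)/den(0) = -3.7/7.06 = -0.5241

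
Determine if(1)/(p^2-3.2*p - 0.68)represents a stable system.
Denominator: p^2 - 3.2*p - 0.68 = (p - 3.4)(p + 0.2). Poles: -0.2, 3.4. All Re(p)<0: No (unstable)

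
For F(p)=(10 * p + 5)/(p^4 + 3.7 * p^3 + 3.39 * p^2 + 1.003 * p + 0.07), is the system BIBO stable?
Denominator: p^4 + 3.7*p^3 + 3.39*p^2 + 1.003*p + 0.07 = (p + 2.5)(p + 0.7)(p + 0.4)(p + 0.1). Poles: -0.1, -0.4, -0.7, -2.5. All Re(p)<0: Yes (stable)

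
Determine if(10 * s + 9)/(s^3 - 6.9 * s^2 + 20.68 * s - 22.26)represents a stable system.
Denominator: s^3 - 6.9*s^2 + 20.68*s - 22.26 = (s - 2.1)(s^2 - 4.8*s + 10.6). Poles: 2.1, 2.4 + 2.2j, 2.4 - 2.2j. All Re(p)<0: No (unstable)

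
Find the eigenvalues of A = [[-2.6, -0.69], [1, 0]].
Eigenvalues solve det(λI - A) = 0.
Characteristic polynomial: λ^2 + 2.6*λ + 0.69 = 0.
Factor: (λ + 0.3)(λ + 2.3) = 0.
Roots: -0.3, -2.3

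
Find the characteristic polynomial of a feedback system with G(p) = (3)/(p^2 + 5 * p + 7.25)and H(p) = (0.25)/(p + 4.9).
Characteristic poly = G_den * H_den + G_num * H_num = (p^3 + 9.9*p^2 + 31.75*p + 35.525) + (0.75) = p^3 + 9.9*p^2 + 31.75*p + 36.275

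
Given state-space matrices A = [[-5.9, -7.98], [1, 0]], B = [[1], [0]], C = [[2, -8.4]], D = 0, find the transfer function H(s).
H(s) = C(sI - A)⁻¹B + D.
Characteristic polynomial det(sI - A) = s^2 + 5.9*s + 7.98.
Numerator from C·adj(sI-A)·B + D·det(sI-A) = 2*s - 8.4.
H(s) = (2*s - 8.4)/(s^2 + 5.9*s + 7.98)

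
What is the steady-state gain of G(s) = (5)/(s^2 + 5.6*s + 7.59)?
DC gain = G(0) = num(0)/den(0) = 5/7.59 = 0.6588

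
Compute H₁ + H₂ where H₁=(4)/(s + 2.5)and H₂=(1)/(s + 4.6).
Parallel: H = H₁ + H₂ = (n₁·d₂ + n₂·d₁)/(d₁·d₂).
n₁·d₂ = 4*s + 18.4. n₂·d₁ = s + 2.5. Sum = 5*s + 20.9. d₁·d₂ = s^2 + 7.1*s + 11.5.
H(s) = (5*s + 20.9)/(s^2 + 7.1*s + 11.5)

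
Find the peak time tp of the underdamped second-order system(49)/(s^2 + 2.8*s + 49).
Standard form: ωn²/(s²+2ζωn·s+ωn²) → ωn = 7, ζ = 0.2.
ωd = ωn·√(1-ζ²) = 7·√(1-0.2²) = 6.859.
tp = π/ωd = π/6.859 = 0.4581 s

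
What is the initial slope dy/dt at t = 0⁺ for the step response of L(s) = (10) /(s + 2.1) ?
IVT: y'(0⁺) = lim_{s→∞} s²·Y(s) = lim_{s→∞} s·L(s).
deg(num) = 0, deg(den) = 1, relative degree = 1, so s·L(s) → (leading num)/(leading den) = 10/1 = 10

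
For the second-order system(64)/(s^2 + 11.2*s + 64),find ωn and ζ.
Standard form: ωn²/(s²+2ζωn·s+ωn²).
const=64=ωn² → ωn=8, s coeff=11.2=2ζωn → ζ=0.7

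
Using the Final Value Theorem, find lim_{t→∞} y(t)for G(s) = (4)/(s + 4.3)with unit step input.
FVT: lim_{t→∞} y(t) = lim_{s→0} s*Y(s) where Y(s) = G(s)/s.
= lim_{s→0} G(s) = G(0) = num(0)/den(0) = 4/4.3 = 0.9302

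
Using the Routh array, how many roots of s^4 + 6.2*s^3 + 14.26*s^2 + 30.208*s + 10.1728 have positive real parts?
Routh array:
s^4: [1, 14.26, 10.1728]; s^3: [6.2, 30.208]; s^2: [9.38774, 10.1728]; s^1: [23.4895]; s^0: [10.1728]
First column: [1, 6.2, 9.38774, 23.4895, 10.1728]. Sign changes = RHP roots = 0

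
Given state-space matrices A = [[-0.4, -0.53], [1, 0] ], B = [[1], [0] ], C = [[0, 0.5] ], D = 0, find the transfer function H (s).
H(s) = C(sI - A)⁻¹B + D.
Characteristic polynomial det(sI - A) = s^2 + 0.4*s + 0.53.
Numerator from C·adj(sI-A)·B + D·det(sI-A) = 0.5.
H(s) = (0.5)/(s^2 + 0.4*s + 0.53)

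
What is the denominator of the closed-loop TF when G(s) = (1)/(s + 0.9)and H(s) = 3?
Characteristic poly = G_den * H_den + G_num * H_num = (s + 0.9) + (3) = s + 3.9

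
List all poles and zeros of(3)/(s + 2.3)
Set denominator = 0: s + 2.3 = 0 → Poles: -2.3
Numerator is a nonzero constant (3) → Zeros: none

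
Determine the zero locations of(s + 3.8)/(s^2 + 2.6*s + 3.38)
Set numerator = 0: s + 3.8 = 0 → Zeros: -3.8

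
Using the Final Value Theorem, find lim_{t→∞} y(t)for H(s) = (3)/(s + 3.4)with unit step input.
FVT: lim_{t→∞} y(t) = lim_{s→0} s*Y(s) where Y(s) = H(s)/s.
= lim_{s→0} H(s) = H(0) = num(0)/den(0) = 3/3.4 = 0.8824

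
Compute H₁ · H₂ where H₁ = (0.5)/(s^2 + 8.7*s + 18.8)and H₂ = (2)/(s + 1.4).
Series: H = H₁ · H₂ = (n₁·n₂)/(d₁·d₂).
Num: n₁·n₂ = 1. Den: d₁·d₂ = s^3 + 10.1*s^2 + 30.98*s + 26.32.
H(s) = (1)/(s^3 + 10.1*s^2 + 30.98*s + 26.32)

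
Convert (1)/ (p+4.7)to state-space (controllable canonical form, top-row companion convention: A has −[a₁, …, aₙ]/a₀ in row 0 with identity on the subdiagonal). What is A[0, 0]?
Reachable canonical form for den = p + 4.7: top row of A = -[a₁,a₂,...,aₙ]/a₀, ones on the subdiagonal, zeros elsewhere.
A = [[-4.7]].
A[0,0] = -4.7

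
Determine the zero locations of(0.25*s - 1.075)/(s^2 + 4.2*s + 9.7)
Set numerator = 0: 0.25*s - 1.075 = 0 → Zeros: 4.3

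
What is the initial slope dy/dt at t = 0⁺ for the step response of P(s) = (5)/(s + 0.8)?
IVT: y'(0⁺) = lim_{s→∞} s²·Y(s) = lim_{s→∞} s·P(s).
deg(num) = 0, deg(den) = 1, relative degree = 1, so s·P(s) → (leading num)/(leading den) = 5/1 = 5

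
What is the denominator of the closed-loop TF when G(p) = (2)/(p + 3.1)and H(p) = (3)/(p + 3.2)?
Characteristic poly = G_den * H_den + G_num * H_num = (p^2 + 6.3*p + 9.92) + (6) = p^2 + 6.3*p + 15.92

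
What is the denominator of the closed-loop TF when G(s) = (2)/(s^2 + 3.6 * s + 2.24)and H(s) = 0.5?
Characteristic poly = G_den * H_den + G_num * H_num = (s^2 + 3.6*s + 2.24) + (1) = s^2 + 3.6*s + 3.24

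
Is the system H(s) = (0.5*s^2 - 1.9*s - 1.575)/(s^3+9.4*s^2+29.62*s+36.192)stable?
Denominator: s^3 + 9.4*s^2 + 29.62*s + 36.192 = (s + 4.8)(s^2 + 4.6*s + 7.54). Poles: -2.3 + 1.5j, -2.3 - 1.5j, -4.8. All Re(p)<0: Yes (stable)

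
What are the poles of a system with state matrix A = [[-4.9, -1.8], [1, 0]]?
Eigenvalues solve det(λI - A) = 0.
Characteristic polynomial: λ^2 + 4.9*λ + 1.8 = 0.
Factor: (λ + 0.4)(λ + 4.5) = 0.
Roots: -0.4, -4.5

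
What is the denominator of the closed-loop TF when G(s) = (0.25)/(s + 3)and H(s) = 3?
Characteristic poly = G_den * H_den + G_num * H_num = (s + 3) + (0.75) = s + 3.75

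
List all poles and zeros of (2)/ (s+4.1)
Set denominator = 0: s + 4.1 = 0 → Poles: -4.1
Numerator is a nonzero constant (2) → Zeros: none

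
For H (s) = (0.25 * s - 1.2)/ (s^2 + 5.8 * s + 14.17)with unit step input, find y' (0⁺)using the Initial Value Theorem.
IVT: y'(0⁺) = lim_{s→∞} s²·Y(s) = lim_{s→∞} s·H(s).
deg(num) = 1, deg(den) = 2, relative degree = 1, so s·H(s) → (leading num)/(leading den) = 0.25/1 = 0.25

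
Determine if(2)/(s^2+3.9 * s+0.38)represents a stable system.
Denominator: s^2 + 3.9*s + 0.38 = (s + 0.1)(s + 3.8). Poles: -0.1, -3.8. All Re(p)<0: Yes (stable)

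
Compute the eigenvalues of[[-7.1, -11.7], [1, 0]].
Eigenvalues solve det(λI - A) = 0.
Characteristic polynomial: λ^2 + 7.1*λ + 11.7 = 0.
Factor: (λ + 4.5)(λ + 2.6) = 0.
Roots: -2.6, -4.5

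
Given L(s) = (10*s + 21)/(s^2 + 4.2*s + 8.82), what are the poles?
Set denominator = 0: s^2 + 4.2*s + 8.82 = 0 → Poles: -2.1 + 2.1j, -2.1 - 2.1j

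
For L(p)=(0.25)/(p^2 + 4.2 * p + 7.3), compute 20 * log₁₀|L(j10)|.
Substitute p = j*10: L(j10) = -0.00223755 - 0.00101378j.
|L(j10)| = sqrt(Re² + Im²) = 0.002457.
20*log₁₀(0.002457) = -52.19 dB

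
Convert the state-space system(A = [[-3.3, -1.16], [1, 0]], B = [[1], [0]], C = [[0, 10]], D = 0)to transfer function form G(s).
G(s) = C(sI - A)⁻¹B + D.
Characteristic polynomial det(sI - A) = s^2 + 3.3*s + 1.16.
Numerator from C·adj(sI-A)·B + D·det(sI-A) = 10.
G(s) = (10)/(s^2 + 3.3*s + 1.16)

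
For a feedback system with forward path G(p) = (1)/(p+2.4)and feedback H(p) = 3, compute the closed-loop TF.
Closed-loop T = G/(1+GH).
Numerator: G_num * H_den = 1.
Denominator: G_den * H_den + G_num * H_num = (p + 2.4) + (3) = p + 5.4.
T(p) = (1)/(p + 5.4)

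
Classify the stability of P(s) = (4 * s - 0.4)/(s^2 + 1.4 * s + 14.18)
Denominator: s^2 + 1.4*s + 14.18. Poles: -0.7 + 3.7j, -0.7 - 3.7j. Stable (all poles in LHP)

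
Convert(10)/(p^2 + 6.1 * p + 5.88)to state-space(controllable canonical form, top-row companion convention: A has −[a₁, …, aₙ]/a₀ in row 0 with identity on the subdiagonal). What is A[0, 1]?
Reachable canonical form for den = p^2 + 6.1*p + 5.88: top row of A = -[a₁,a₂,...,aₙ]/a₀, ones on the subdiagonal, zeros elsewhere.
A = [[-6.1, -5.88], [1, 0]].
A[0,1] = -5.88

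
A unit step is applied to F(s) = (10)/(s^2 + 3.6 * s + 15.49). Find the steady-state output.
FVT: lim_{t→∞} y(t) = lim_{s→0} s*Y(s) where Y(s) = F(s)/s.
= lim_{s→0} F(s) = F(0) = num(0)/den(0) = 10/15.49 = 0.6456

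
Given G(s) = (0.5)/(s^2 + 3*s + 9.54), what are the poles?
Set denominator = 0: s^2 + 3*s + 9.54 = 0 → Poles: -1.5 + 2.7j, -1.5 - 2.7j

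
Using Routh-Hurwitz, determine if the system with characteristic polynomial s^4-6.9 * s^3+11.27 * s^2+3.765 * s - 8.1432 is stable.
Routh array:
s^4: [1, 11.27, -8.1432]; s^3: [-6.9, 3.765]; s^2: [11.8157, -8.1432]; s^1: [-0.990394]; s^0: [-8.1432]
First column: [1, -6.9, 11.8157, -0.990394, -8.1432]. Sign changes = 3.
No, unstable (3 RHP root(s))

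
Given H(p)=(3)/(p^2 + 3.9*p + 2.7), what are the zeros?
Numerator is a nonzero constant (3) → Zeros: none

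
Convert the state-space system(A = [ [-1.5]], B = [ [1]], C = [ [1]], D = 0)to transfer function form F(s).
F(s) = C(sI - A)⁻¹B + D.
Characteristic polynomial det(sI - A) = s + 1.5.
Numerator from C·adj(sI-A)·B + D·det(sI-A) = 1.
F(s) = (1)/(s + 1.5)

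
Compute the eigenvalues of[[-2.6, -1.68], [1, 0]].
Eigenvalues solve det(λI - A) = 0.
Characteristic polynomial: λ^2 + 2.6*λ + 1.68 = 0.
Factor: (λ + 1.2)(λ + 1.4) = 0.
Roots: -1.2, -1.4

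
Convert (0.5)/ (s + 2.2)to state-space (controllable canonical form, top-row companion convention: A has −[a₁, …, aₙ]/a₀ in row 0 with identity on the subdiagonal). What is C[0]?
Reachable canonical form: C = numerator coefficients (right-aligned, zero-padded to length n).
num = 0.5, C = [[0.5]].
C[0] = 0.5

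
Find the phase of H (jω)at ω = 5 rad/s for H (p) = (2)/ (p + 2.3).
Substitute p = j*5: H(j5) = 0.151865 - 0.330142j.
∠H(j5) = atan2(Im, Re) = atan2(-0.330142, 0.151865) = -65.30°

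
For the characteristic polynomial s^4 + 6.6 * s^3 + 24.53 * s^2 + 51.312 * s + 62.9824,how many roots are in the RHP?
s^4 + 6.6*s^3 + 24.53*s^2 + 51.312*s + 62.9824 = (s^2 + 1.8*s + 7.57)(s^2 + 4.8*s + 8.32). Poles: -0.9 + 2.6j, -0.9 - 2.6j, -2.4 + 1.6j, -2.4 - 1.6j. RHP poles (Re>0): 0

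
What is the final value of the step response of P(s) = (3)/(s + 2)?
FVT: lim_{t→∞} y(t) = lim_{s→0} s*Y(s) where Y(s) = P(s)/s.
= lim_{s→0} P(s) = P(0) = num(0)/den(0) = 3/2 = 1.5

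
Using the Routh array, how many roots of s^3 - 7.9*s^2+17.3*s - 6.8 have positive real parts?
Routh array:
s^3: [1, 17.3]; s^2: [-7.9, -6.8]; s^1: [16.4392]; s^0: [-6.8]
First column: [1, -7.9, 16.4392, -6.8]. Sign changes = RHP roots = 3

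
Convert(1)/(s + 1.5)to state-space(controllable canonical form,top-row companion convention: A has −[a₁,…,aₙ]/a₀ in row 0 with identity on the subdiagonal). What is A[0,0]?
Reachable canonical form for den = s + 1.5: top row of A = -[a₁,a₂,...,aₙ]/a₀, ones on the subdiagonal, zeros elsewhere.
A = [[-1.5]].
A[0,0] = -1.5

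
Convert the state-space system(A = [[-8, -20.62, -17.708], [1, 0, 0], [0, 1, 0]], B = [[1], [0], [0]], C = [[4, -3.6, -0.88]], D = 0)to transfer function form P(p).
P(p) = C(pI - A)⁻¹B + D.
Characteristic polynomial det(pI - A) = p^3 + 8*p^2 + 20.62*p + 17.708.
Numerator from C·adj(pI-A)·B + D·det(pI-A) = 4*p^2 - 3.6*p - 0.88.
P(p) = (4*p^2 - 3.6*p - 0.88)/(p^3 + 8*p^2 + 20.62*p + 17.708)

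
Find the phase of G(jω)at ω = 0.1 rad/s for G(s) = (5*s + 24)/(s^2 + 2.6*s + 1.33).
Substitute s = j*0.1: G(j0.1) = 17.5746 - 3.08287j.
∠G(j0.1) = atan2(Im, Re) = atan2(-3.08287, 17.5746) = -9.95°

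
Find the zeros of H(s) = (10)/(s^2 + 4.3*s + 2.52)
Numerator is a nonzero constant (10) → Zeros: none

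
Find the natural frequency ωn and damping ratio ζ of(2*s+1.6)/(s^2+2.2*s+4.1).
Underdamped: complex pole -1.1 + 1.7j. ωn = |pole| = 2.025, ζ = -Re(pole)/ωn = 0.5433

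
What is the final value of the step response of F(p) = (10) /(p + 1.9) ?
FVT: lim_{t→∞} y(t) = lim_{p→0} p*Y(p) where Y(p) = F(p)/p.
= lim_{p→0} F(p) = F(0) = num(0)/den(0) = 10/1.9 = 5.263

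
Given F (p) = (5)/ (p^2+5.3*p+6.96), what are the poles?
Set denominator = 0: p^2 + 5.3*p + 6.96 = (p + 2.9)(p + 2.4) = 0 → Poles: -2.4, -2.9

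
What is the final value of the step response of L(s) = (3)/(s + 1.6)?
FVT: lim_{t→∞} y(t) = lim_{s→0} s*Y(s) where Y(s) = L(s)/s.
= lim_{s→0} L(s) = L(0) = num(0)/den(0) = 3/1.6 = 1.875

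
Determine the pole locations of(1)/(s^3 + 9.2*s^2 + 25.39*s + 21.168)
Set denominator = 0: s^3 + 9.2*s^2 + 25.39*s + 21.168 = (s + 2.7)(s + 4.9)(s + 1.6) = 0 → Poles: -1.6, -2.7, -4.9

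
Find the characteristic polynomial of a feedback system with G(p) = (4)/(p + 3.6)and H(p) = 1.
Characteristic poly = G_den * H_den + G_num * H_num = (p + 3.6) + (4) = p + 7.6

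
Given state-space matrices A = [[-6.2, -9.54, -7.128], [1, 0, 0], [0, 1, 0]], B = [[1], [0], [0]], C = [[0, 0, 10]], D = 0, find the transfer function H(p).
H(p) = C(pI - A)⁻¹B + D.
Characteristic polynomial det(pI - A) = p^3 + 6.2*p^2 + 9.54*p + 7.128.
Numerator from C·adj(pI-A)·B + D·det(pI-A) = 10.
H(p) = (10)/(p^3 + 6.2*p^2 + 9.54*p + 7.128)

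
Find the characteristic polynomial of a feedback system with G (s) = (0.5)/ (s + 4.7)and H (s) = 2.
Characteristic poly = G_den * H_den + G_num * H_num = (s + 4.7) + (1) = s + 5.7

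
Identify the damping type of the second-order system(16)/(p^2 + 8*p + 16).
Standard form: ωn²/(p²+2ζωn·p+ωn²) gives ωn=4, ζ=1.
Critically damped (ζ = 1)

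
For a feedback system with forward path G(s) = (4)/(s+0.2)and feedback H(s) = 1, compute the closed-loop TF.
Closed-loop T = G/(1+GH).
Numerator: G_num * H_den = 4.
Denominator: G_den * H_den + G_num * H_num = (s + 0.2) + (4) = s + 4.2.
T(s) = (4)/(s + 4.2)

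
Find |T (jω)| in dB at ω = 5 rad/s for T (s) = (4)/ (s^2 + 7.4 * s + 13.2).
Substitute s = j*5: T(j5) = -0.0312948 - 0.0981276j.
|T(j5)| = sqrt(Re² + Im²) = 0.103.
20*log₁₀(0.103) = -19.74 dB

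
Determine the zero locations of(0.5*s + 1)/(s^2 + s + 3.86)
Set numerator = 0: 0.5*s + 1 = 0 → Zeros: -2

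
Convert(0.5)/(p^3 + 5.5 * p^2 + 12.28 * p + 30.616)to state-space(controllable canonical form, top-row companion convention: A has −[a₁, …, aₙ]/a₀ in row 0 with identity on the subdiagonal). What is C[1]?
Reachable canonical form: C = numerator coefficients (right-aligned, zero-padded to length n).
num = 0.5, C = [[0, 0, 0.5]].
C[1] = 0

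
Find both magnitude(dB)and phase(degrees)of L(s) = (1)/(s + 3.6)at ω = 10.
Substitute s = j*10: L(j10) = 0.0318697 - 0.0885269j.
|L| = 20*log₁₀(sqrt(Re²+Im²)) = -20.53 dB.
∠L = atan2(Im, Re) = -70.20°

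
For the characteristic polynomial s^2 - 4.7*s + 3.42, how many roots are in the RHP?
s^2 - 4.7*s + 3.42 = (s - 3.8)(s - 0.9). Poles: 0.9, 3.8. RHP poles (Re>0): 2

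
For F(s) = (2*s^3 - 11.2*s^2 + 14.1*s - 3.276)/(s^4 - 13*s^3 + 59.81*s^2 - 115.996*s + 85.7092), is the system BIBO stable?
Denominator: s^4 - 13*s^3 + 59.81*s^2 - 115.996*s + 85.7092 = (s - 4.7)(s - 4.7)(s^2 - 3.6*s + 3.88). Poles: 1.8 + 0.8j, 1.8 - 0.8j, 4.7, 4.7. All Re(p)<0: No (unstable)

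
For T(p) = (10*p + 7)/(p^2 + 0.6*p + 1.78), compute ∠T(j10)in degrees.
Substitute p = j*10: T(j10) = -0.00904043 - 1.01867j.
∠T(j10) = atan2(Im, Re) = atan2(-1.01867, -0.00904043) = -90.51°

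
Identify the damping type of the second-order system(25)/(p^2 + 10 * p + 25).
Standard form: ωn²/(p²+2ζωn·p+ωn²) gives ωn=5, ζ=1.
Critically damped (ζ = 1)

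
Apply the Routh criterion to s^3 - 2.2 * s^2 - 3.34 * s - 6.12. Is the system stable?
Routh array:
s^3: [1, -3.34]; s^2: [-2.2, -6.12]; s^1: [-6.12182]; s^0: [-6.12]
First column: [1, -2.2, -6.12182, -6.12]. Sign changes = 1.
No, unstable (1 RHP root(s))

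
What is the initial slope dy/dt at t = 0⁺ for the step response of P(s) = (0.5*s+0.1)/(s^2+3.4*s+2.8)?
IVT: y'(0⁺) = lim_{s→∞} s²·Y(s) = lim_{s→∞} s·P(s).
deg(num) = 1, deg(den) = 2, relative degree = 1, so s·P(s) → (leading num)/(leading den) = 0.5/1 = 0.5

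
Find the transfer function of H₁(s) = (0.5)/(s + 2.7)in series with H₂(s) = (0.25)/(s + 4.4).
Series: H = H₁ · H₂ = (n₁·n₂)/(d₁·d₂).
Num: n₁·n₂ = 0.125. Den: d₁·d₂ = s^2 + 7.1*s + 11.88.
H(s) = (0.125)/(s^2 + 7.1*s + 11.88)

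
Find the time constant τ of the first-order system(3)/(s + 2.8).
First-order system: τ = -1/pole. Pole = -2.8. τ = -1/(-2.8) = 0.3571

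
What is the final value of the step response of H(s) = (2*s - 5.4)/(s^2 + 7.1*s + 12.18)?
FVT: lim_{t→∞} y(t) = lim_{s→0} s*Y(s) where Y(s) = H(s)/s.
= lim_{s→0} H(s) = H(0) = num(0)/den(0) = -5.4/12.18 = -0.4433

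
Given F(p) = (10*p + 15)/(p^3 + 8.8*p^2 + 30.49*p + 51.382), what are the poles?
Set denominator = 0: p^3 + 8.8*p^2 + 30.49*p + 51.382 = (p + 4.6)(p^2 + 4.2*p + 11.17) = 0 → Poles: -2.1 + 2.6j, -2.1 - 2.6j, -4.6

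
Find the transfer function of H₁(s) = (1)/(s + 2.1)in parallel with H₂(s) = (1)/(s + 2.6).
Parallel: H = H₁ + H₂ = (n₁·d₂ + n₂·d₁)/(d₁·d₂).
n₁·d₂ = s + 2.6. n₂·d₁ = s + 2.1. Sum = 2*s + 4.7. d₁·d₂ = s^2 + 4.7*s + 5.46.
H(s) = (2*s + 4.7)/(s^2 + 4.7*s + 5.46)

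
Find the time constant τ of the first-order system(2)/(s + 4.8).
First-order system: τ = -1/pole. Pole = -4.8. τ = -1/(-4.8) = 0.2083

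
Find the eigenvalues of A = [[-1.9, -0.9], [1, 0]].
Eigenvalues solve det(λI - A) = 0.
Characteristic polynomial: λ^2 + 1.9*λ + 0.9 = 0.
Factor: (λ + 0.9)(λ + 1) = 0.
Roots: -0.9, -1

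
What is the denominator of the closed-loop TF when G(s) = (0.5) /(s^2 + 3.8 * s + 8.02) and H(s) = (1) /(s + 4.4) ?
Characteristic poly = G_den * H_den + G_num * H_num = (s^3 + 8.2*s^2 + 24.74*s + 35.288) + (0.5) = s^3 + 8.2*s^2 + 24.74*s + 35.788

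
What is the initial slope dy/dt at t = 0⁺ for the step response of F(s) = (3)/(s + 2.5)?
IVT: y'(0⁺) = lim_{s→∞} s²·Y(s) = lim_{s→∞} s·F(s).
deg(num) = 0, deg(den) = 1, relative degree = 1, so s·F(s) → (leading num)/(leading den) = 3/1 = 3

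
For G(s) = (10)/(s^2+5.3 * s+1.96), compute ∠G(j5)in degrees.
Substitute s = j*5: G(j5) = -0.186847 - 0.214907j.
∠G(j5) = atan2(Im, Re) = atan2(-0.214907, -0.186847) = -131.00°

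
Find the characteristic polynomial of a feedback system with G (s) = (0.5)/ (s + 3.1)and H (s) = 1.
Characteristic poly = G_den * H_den + G_num * H_num = (s + 3.1) + (0.5) = s + 3.6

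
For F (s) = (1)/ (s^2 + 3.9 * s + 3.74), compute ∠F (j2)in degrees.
Substitute s = j*2: F(j2) = -0.00426876 - 0.128063j.
∠F(j2) = atan2(Im, Re) = atan2(-0.128063, -0.00426876) = -91.91°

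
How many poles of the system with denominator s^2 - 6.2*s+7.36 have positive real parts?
s^2 - 6.2*s + 7.36 = (s - 1.6)(s - 4.6). Poles: 1.6, 4.6. RHP poles (Re>0): 2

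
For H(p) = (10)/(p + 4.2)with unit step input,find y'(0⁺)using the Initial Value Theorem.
IVT: y'(0⁺) = lim_{p→∞} p²·Y(p) = lim_{p→∞} p·H(p).
deg(num) = 0, deg(den) = 1, relative degree = 1, so p·H(p) → (leading num)/(leading den) = 10/1 = 10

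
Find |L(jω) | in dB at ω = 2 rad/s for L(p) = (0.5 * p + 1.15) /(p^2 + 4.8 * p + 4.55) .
Substitute p = j*2: L(j2) = 0.110666 - 0.113451j.
|L(j2)| = sqrt(Re² + Im²) = 0.1585.
20*log₁₀(0.1585) = -16.00 dB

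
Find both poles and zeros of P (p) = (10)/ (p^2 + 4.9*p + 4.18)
Set denominator = 0: p^2 + 4.9*p + 4.18 = (p + 1.1)(p + 3.8) = 0 → Poles: -1.1, -3.8
Numerator is a nonzero constant (10) → Zeros: none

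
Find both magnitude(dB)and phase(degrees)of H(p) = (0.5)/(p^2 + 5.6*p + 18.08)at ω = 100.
Substitute p = j*100: H(j100) = -4.99334e-05 - 2.80134e-06j.
|H| = 20*log₁₀(sqrt(Re²+Im²)) = -86.02 dB.
∠H = atan2(Im, Re) = -176.79°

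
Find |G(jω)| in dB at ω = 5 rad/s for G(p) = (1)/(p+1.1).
Substitute p = j*5: G(j5) = 0.0419687 - 0.190767j.
|G(j5)| = sqrt(Re² + Im²) = 0.1953.
20*log₁₀(0.1953) = -14.18 dB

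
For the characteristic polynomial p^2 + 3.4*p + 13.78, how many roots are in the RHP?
Poles: -1.7 + 3.3j, -1.7 - 3.3j. RHP poles (Re>0): 0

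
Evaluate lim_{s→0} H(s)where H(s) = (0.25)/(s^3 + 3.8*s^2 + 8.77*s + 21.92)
DC gain = H(0) = num(0)/den(0) = 0.25/21.92 = 0.01141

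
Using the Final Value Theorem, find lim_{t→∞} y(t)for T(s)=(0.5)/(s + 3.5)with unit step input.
FVT: lim_{t→∞} y(t) = lim_{s→0} s*Y(s) where Y(s) = T(s)/s.
= lim_{s→0} T(s) = T(0) = num(0)/den(0) = 0.5/3.5 = 0.1429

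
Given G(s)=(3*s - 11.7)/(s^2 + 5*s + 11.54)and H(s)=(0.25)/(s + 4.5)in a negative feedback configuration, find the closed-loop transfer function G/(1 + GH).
Closed-loop T = G/(1+GH).
Numerator: G_num * H_den = 3*s^2 + 1.8*s - 52.65.
Denominator: G_den * H_den + G_num * H_num = (s^3 + 9.5*s^2 + 34.04*s + 51.93) + (0.75*s - 2.925) = s^3 + 9.5*s^2 + 34.79*s + 49.005.
T(s) = (3*s^2 + 1.8*s - 52.65)/(s^3 + 9.5*s^2 + 34.79*s + 49.005)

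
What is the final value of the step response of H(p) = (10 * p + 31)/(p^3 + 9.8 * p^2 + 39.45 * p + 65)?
FVT: lim_{t→∞} y(t) = lim_{p→0} p*Y(p) where Y(p) = H(p)/p.
= lim_{p→0} H(p) = H(0) = num(0)/den(0) = 31/65 = 0.4769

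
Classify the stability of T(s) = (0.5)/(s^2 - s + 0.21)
Denominator: s^2 - s + 0.21 = (s - 0.3)(s - 0.7). Poles: 0.3, 0.7. Unstable (2 pole(s) in RHP)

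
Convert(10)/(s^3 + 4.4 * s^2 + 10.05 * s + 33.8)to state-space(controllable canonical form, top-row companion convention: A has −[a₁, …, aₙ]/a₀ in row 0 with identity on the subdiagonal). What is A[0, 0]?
Reachable canonical form for den = s^3 + 4.4*s^2 + 10.05*s + 33.8: top row of A = -[a₁,a₂,...,aₙ]/a₀, ones on the subdiagonal, zeros elsewhere.
A = [[-4.4, -10.05, -33.8], [1, 0, 0], [0, 1, 0]].
A[0,0] = -4.4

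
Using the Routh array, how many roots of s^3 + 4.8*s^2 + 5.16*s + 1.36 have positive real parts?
Routh array:
s^3: [1, 5.16]; s^2: [4.8, 1.36]; s^1: [4.87667]; s^0: [1.36]
First column: [1, 4.8, 4.87667, 1.36]. Sign changes = RHP roots = 0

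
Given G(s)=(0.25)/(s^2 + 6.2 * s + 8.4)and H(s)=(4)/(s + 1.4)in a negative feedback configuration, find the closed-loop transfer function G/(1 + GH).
Closed-loop T = G/(1+GH).
Numerator: G_num * H_den = 0.25*s + 0.35.
Denominator: G_den * H_den + G_num * H_num = (s^3 + 7.6*s^2 + 17.08*s + 11.76) + (1) = s^3 + 7.6*s^2 + 17.08*s + 12.76.
T(s) = (0.25*s + 0.35)/(s^3 + 7.6*s^2 + 17.08*s + 12.76)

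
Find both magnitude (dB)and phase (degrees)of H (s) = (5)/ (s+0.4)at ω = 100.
Substitute s = j*100: H(j100) = 0.000199997 - 0.0499992j.
|H| = 20*log₁₀(sqrt(Re²+Im²)) = -26.02 dB.
∠H = atan2(Im, Re) = -89.77°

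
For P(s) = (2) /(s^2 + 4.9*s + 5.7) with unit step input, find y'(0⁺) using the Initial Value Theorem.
IVT: y'(0⁺) = lim_{s→∞} s²·Y(s) = lim_{s→∞} s·P(s).
deg(num) = 0, deg(den) = 2, relative degree = 2 ≥ 2, so s·P(s) → 0. Initial slope = 0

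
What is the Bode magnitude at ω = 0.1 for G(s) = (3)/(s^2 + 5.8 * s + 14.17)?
Substitute s = j*0.1: G(j0.1) = 0.21151 - 0.00866353j.
|G(j0.1)| = sqrt(Re² + Im²) = 0.2117.
20*log₁₀(0.2117) = -13.49 dB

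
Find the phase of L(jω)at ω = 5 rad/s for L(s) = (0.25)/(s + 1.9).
Substitute s = j*5: L(j5) = 0.0166026 - 0.043691j.
∠L(j5) = atan2(Im, Re) = atan2(-0.043691, 0.0166026) = -69.19°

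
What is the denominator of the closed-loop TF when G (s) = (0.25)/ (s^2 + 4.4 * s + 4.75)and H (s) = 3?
Characteristic poly = G_den * H_den + G_num * H_num = (s^2 + 4.4*s + 4.75) + (0.75) = s^2 + 4.4*s + 5.5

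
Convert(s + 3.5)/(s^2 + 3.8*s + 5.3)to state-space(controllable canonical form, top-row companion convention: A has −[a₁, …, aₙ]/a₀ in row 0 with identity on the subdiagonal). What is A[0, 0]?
Reachable canonical form for den = s^2 + 3.8*s + 5.3: top row of A = -[a₁,a₂,...,aₙ]/a₀, ones on the subdiagonal, zeros elsewhere.
A = [[-3.8, -5.3], [1, 0]].
A[0,0] = -3.8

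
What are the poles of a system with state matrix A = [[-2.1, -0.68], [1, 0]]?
Eigenvalues solve det(λI - A) = 0.
Characteristic polynomial: λ^2 + 2.1*λ + 0.68 = 0.
Factor: (λ + 1.7)(λ + 0.4) = 0.
Roots: -0.4, -1.7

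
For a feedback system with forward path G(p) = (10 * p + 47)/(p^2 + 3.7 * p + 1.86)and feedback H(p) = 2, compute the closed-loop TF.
Closed-loop T = G/(1+GH).
Numerator: G_num * H_den = 10*p + 47.
Denominator: G_den * H_den + G_num * H_num = (p^2 + 3.7*p + 1.86) + (20*p + 94) = p^2 + 23.7*p + 95.86.
T(p) = (10*p + 47)/(p^2 + 23.7*p + 95.86)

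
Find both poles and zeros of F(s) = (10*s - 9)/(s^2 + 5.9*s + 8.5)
Set denominator = 0: s^2 + 5.9*s + 8.5 = (s + 3.4)(s + 2.5) = 0 → Poles: -2.5, -3.4
Set numerator = 0: 10*s - 9 = 0 → Zeros: 0.9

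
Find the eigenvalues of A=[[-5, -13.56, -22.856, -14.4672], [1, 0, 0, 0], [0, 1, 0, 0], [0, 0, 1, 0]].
Eigenvalues solve det(λI - A) = 0.
Characteristic polynomial: λ^4 + 5*λ^3 + 13.56*λ^2 + 22.856*λ + 14.4672 = 0.
Factor: (λ + 1.2)(λ + 2.2)(λ^2 + 1.6*λ + 5.48) = 0.
Roots: -0.8 + 2.2j, -0.8 - 2.2j, -1.2, -2.2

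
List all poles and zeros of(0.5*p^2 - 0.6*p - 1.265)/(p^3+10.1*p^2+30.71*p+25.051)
Set denominator = 0: p^3 + 10.1*p^2 + 30.71*p + 25.051 = (p + 1.3)(p + 4.1)(p + 4.7) = 0 → Poles: -1.3, -4.1, -4.7
Set numerator = 0: 0.5*p^2 - 0.6*p - 1.265 = 0.5*(p + 1.1)(p - 2.3) = 0 → Zeros: -1.1, 2.3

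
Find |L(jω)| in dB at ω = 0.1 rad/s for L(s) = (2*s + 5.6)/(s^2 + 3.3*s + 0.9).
Substitute s = j*0.1: L(j0.1) = 5.60488 - 1.8535j.
|L(j0.1)| = sqrt(Re² + Im²) = 5.903.
20*log₁₀(5.903) = 15.42 dB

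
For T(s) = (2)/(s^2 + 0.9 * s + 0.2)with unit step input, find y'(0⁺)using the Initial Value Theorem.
IVT: y'(0⁺) = lim_{s→∞} s²·Y(s) = lim_{s→∞} s·T(s).
deg(num) = 0, deg(den) = 2, relative degree = 2 ≥ 2, so s·T(s) → 0. Initial slope = 0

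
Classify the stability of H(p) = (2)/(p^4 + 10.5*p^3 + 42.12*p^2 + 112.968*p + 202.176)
Denominator: p^4 + 10.5*p^3 + 42.12*p^2 + 112.968*p + 202.176 = (p + 4.5)(p + 4.8)(p^2 + 1.2*p + 9.36). Poles: -0.6 + 3j, -0.6 - 3j, -4.5, -4.8. Stable (all poles in LHP)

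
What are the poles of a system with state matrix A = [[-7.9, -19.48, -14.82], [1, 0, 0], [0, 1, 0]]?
Eigenvalues solve det(λI - A) = 0.
Characteristic polynomial: λ^3 + 7.9*λ^2 + 19.48*λ + 14.82 = 0.
Factor: (λ + 2.6)(λ + 3.8)(λ + 1.5) = 0.
Roots: -1.5, -2.6, -3.8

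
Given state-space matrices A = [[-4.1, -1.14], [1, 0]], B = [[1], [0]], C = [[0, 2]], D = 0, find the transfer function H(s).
H(s) = C(sI - A)⁻¹B + D.
Characteristic polynomial det(sI - A) = s^2 + 4.1*s + 1.14.
Numerator from C·adj(sI-A)·B + D·det(sI-A) = 2.
H(s) = (2)/(s^2 + 4.1*s + 1.14)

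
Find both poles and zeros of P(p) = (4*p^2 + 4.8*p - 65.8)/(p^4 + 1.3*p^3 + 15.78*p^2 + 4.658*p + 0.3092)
Set denominator = 0: p^4 + 1.3*p^3 + 15.78*p^2 + 4.658*p + 0.3092 = (p + 0.2)(p + 0.1)(p^2 + p + 15.46) = 0 → Poles: -0.1, -0.2, -0.5 + 3.9j, -0.5 - 3.9j
Set numerator = 0: 4*p^2 + 4.8*p - 65.8 = 4*(p - 3.5)(p + 4.7) = 0 → Zeros: -4.7, 3.5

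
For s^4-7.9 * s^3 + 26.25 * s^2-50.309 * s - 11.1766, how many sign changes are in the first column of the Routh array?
Routh array:
s^4: [1, 26.25, -11.1766]; s^3: [-7.9, -50.309]; s^2: [19.8818, -11.1766]; s^1: [-54.75]; s^0: [-11.1766]
First column: [1, -7.9, 19.8818, -54.75, -11.1766]. Sign changes = 3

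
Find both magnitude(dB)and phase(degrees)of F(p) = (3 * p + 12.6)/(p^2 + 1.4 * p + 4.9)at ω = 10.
Substitute p = j*10: F(j10) = -0.0842272 - 0.327857j.
|F| = 20*log₁₀(sqrt(Re²+Im²)) = -9.41 dB.
∠F = atan2(Im, Re) = -104.41°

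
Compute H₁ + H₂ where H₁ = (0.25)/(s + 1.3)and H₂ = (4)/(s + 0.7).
Parallel: H = H₁ + H₂ = (n₁·d₂ + n₂·d₁)/(d₁·d₂).
n₁·d₂ = 0.25*s + 0.175. n₂·d₁ = 4*s + 5.2. Sum = 4.25*s + 5.375. d₁·d₂ = s^2 + 2*s + 0.91.
H(s) = (4.25*s + 5.375)/(s^2 + 2*s + 0.91)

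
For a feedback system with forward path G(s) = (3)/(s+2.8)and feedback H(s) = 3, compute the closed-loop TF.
Closed-loop T = G/(1+GH).
Numerator: G_num * H_den = 3.
Denominator: G_den * H_den + G_num * H_num = (s + 2.8) + (9) = s + 11.8.
T(s) = (3)/(s + 11.8)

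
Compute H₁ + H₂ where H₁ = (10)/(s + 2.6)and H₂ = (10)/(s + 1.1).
Parallel: H = H₁ + H₂ = (n₁·d₂ + n₂·d₁)/(d₁·d₂).
n₁·d₂ = 10*s + 11. n₂·d₁ = 10*s + 26. Sum = 20*s + 37. d₁·d₂ = s^2 + 3.7*s + 2.86.
H(s) = (20*s + 37)/(s^2 + 3.7*s + 2.86)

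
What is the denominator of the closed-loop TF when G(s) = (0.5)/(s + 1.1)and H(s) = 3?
Characteristic poly = G_den * H_den + G_num * H_num = (s + 1.1) + (1.5) = s + 2.6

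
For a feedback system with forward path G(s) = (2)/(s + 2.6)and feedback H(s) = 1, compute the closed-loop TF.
Closed-loop T = G/(1+GH).
Numerator: G_num * H_den = 2.
Denominator: G_den * H_den + G_num * H_num = (s + 2.6) + (2) = s + 4.6.
T(s) = (2)/(s + 4.6)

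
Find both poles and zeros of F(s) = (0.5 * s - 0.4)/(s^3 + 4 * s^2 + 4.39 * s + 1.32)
Set denominator = 0: s^3 + 4*s^2 + 4.39*s + 1.32 = (s + 0.5)(s + 1.1)(s + 2.4) = 0 → Poles: -0.5, -1.1, -2.4
Set numerator = 0: 0.5*s - 0.4 = 0 → Zeros: 0.8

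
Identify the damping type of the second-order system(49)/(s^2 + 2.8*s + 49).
Standard form: ωn²/(s²+2ζωn·s+ωn²) gives ωn=7, ζ=0.2.
Underdamped (ζ = 0.2 < 1)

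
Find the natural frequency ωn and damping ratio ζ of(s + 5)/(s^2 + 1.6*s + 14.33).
Underdamped: complex pole -0.8 + 3.7j. ωn = |pole| = 3.785, ζ = -Re(pole)/ωn = 0.2113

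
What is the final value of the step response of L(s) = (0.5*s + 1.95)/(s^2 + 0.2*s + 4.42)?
FVT: lim_{t→∞} y(t) = lim_{s→0} s*Y(s) where Y(s) = L(s)/s.
= lim_{s→0} L(s) = L(0) = num(0)/den(0) = 1.95/4.42 = 0.4412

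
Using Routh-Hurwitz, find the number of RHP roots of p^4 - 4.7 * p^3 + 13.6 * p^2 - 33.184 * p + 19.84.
Routh array:
p^4: [1, 13.6, 19.84]; p^3: [-4.7, -33.184]; p^2: [6.53957, 19.84]; p^1: [-18.925]; p^0: [19.84]
First column: [1, -4.7, 6.53957, -18.925, 19.84]. Sign changes = RHP roots = 4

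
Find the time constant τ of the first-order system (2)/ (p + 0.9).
First-order system: τ = -1/pole. Pole = -0.9. τ = -1/(-0.9) = 1.111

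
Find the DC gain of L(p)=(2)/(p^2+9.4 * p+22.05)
DC gain = L(0) = num(0)/den(0) = 2/22.05 = 0.0907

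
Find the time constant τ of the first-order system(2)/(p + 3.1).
First-order system: τ = -1/pole. Pole = -3.1. τ = -1/(-3.1) = 0.3226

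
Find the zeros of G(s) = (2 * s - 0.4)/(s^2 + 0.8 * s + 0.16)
Set numerator = 0: 2*s - 0.4 = 0 → Zeros: 0.2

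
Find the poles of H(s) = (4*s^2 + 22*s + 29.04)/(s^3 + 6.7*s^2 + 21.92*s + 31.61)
Set denominator = 0: s^3 + 6.7*s^2 + 21.92*s + 31.61 = (s + 2.9)(s^2 + 3.8*s + 10.9) = 0 → Poles: -1.9 + 2.7j, -1.9 - 2.7j, -2.9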